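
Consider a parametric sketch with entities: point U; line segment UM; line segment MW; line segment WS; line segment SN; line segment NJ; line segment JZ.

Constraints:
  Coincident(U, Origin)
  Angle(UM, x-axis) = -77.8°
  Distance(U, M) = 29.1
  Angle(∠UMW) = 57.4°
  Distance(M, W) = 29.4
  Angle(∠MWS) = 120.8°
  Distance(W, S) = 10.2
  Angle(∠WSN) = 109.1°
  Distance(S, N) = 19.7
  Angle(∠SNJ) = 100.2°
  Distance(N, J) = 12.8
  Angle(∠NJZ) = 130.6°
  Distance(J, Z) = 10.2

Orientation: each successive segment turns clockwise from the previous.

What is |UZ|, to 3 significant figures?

18.4

U is at the origin; UM runs at -77.8° with length 29.1, so M = (6.15, -28.4). ∠UMW = 57.4° gives MW at 160° from the x-axis; with |MW| = 29.4, W = (-21.4, -18.2). ∠MWS = 120.8° gives WS at 100° from the x-axis; with |WS| = 10.2, S = (-23.2, -8.16). ∠WSN = 109.1° gives SN at 29.5° from the x-axis; with |SN| = 19.7, N = (-6.10, 1.54). ∠SNJ = 100.2° gives NJ at -50.3° from the x-axis; with |NJ| = 12.8, J = (2.07, -8.31). ∠NJZ = 130.6° gives JZ at -99.7° from the x-axis; with |JZ| = 10.2, Z = (0.356, -18.4). Then |UZ| = |Z − U| = 18.4.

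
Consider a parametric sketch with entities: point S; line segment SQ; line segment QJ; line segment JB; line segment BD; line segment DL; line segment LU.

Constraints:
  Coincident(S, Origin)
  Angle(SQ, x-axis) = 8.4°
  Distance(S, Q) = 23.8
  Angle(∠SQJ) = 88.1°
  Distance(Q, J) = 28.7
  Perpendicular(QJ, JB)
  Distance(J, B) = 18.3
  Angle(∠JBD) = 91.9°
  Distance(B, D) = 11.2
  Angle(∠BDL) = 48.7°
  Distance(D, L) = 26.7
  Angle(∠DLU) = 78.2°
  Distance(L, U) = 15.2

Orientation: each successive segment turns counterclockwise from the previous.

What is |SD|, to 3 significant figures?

17.5

S is at the origin; SQ runs at 8.4° with length 23.8, so Q = (23.5, 3.48). ∠SQJ = 88.1° gives QJ at 100° from the x-axis; with |QJ| = 28.7, J = (18.4, 31.7). The perpendicularity gives JB at right angles to QJ, so JB runs at -170°; with |JB| = 18.3, B = (0.408, 28.4). ∠JBD = 91.9° gives BD at -81.6° from the x-axis; with |BD| = 11.2, D = (2.04, 17.4). Then |SD| = |D − S| = 17.5.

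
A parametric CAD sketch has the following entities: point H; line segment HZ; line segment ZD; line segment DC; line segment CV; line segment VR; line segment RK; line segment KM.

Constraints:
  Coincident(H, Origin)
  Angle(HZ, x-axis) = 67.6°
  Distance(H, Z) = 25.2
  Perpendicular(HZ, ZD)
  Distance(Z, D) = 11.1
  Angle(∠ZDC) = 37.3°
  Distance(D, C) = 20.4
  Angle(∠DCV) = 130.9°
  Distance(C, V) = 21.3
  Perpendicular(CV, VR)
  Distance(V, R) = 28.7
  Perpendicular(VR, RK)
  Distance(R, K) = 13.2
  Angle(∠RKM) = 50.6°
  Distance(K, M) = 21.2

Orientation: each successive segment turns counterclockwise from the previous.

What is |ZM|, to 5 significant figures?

24.062

VR ⟂ RK, so RK runs at 169.40°; with |RK| = 13.2, K = (22.874, 36.635). ∠RKM = 50.6° gives KM at -61.200° from the x-axis; with |KM| = 21.2, M = (33.087, 18.058). Then |ZM| = |M − Z| = 24.062.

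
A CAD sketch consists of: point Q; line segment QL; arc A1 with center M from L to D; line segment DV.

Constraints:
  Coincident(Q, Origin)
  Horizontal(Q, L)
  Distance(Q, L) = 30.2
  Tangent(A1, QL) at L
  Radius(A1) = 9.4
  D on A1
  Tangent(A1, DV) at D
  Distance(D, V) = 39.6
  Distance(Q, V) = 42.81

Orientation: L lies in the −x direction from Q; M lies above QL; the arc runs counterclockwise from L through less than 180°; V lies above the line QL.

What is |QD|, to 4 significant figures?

22.29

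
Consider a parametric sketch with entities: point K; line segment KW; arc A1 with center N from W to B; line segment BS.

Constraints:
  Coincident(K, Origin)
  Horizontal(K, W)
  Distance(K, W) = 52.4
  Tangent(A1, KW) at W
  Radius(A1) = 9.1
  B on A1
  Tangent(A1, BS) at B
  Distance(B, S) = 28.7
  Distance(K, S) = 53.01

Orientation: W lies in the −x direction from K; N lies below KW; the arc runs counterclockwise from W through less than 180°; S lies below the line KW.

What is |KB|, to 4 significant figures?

60.91

Checks: |NB| = 9.100 ✓; ∠(NB, BS) = 90.00° ✓; |BS| = 28.70 ✓; |KS| = 53.01 ✓.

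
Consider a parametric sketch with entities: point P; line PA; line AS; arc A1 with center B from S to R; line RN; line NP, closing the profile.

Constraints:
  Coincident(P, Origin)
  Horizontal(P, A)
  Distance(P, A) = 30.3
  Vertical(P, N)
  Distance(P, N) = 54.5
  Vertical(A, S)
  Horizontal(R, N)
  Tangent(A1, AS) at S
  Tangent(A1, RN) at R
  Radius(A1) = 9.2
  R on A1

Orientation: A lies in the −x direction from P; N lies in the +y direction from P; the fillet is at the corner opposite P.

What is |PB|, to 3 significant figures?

50.0

P is at the origin; PA is horizontal with |PA| = 30.3 and A on the −x side, so A = (-30.3, 0.00). P and N share the same x with |PN| = 54.5 and N on the +y side, so N = (0.00, 54.5). The virtual corner opposite P is at (-30.3, 54.5). The tangent condition forces BS to be normal to AS and since A1 is tangent to RN there, BR ⟂ RN, with radius 9.2, so the center B sits 9.2 in from both sides at B = (-21.1, 45.3). Then |PB| = |B − P| = 50.0.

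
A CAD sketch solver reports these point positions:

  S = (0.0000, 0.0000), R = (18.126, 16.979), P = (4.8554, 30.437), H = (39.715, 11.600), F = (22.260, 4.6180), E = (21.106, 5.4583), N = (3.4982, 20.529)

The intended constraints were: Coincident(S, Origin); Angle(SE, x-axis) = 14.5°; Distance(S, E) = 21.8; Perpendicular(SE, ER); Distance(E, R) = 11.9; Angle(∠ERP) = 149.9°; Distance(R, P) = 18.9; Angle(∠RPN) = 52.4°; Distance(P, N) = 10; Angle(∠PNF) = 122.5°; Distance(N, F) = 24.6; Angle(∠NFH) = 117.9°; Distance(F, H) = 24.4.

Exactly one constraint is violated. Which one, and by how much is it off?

Distance(F, H) = 24.4 — off by 5.60.

S = (0.00, 0.00) ✓; SE at 14.50° ✓; |SE| = 21.80 ✓; ∠(SE, ER) = 90.00° ✓; |ER| = 11.90 ✓; ∠ERP = 149.9° ✓; |RP| = 18.90 ✓; ∠RPN = 52.40° ✓; |PN| = 10.00 ✓; ∠PNF = 122.5° ✓; |NF| = 24.60 ✓; ∠NFH = 117.9° ✓; |FH| = 18.80 ✗.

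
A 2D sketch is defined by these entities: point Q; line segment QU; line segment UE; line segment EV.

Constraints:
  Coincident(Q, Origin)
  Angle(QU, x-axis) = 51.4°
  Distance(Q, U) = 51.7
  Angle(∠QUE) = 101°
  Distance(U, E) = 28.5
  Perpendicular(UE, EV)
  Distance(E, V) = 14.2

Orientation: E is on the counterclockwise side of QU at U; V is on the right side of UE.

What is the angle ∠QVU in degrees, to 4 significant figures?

32.95°

Q is at the origin; QU runs at 51.4° with length 51.7, so U = 51.7·(cos 51.4°, sin 51.4°) = (32.25, 40.40). ∠QUE = 101.0°, so UE runs at 51.4° + (180° − 101.0°) = 130.4° from the x-axis; with |UE| = 28.5, E = U + 28.5·(cos 130.4°, sin 130.4°) = (13.78, 62.11). UE is perpendicular to EV; with |EV| = 14.2 on the right of UE, V = E + 14.2·(0.7615, 0.6481) = (24.60, 71.31). Then cos ∠QVU = VQ·VU / (|VQ||VU|), giving 32.95°.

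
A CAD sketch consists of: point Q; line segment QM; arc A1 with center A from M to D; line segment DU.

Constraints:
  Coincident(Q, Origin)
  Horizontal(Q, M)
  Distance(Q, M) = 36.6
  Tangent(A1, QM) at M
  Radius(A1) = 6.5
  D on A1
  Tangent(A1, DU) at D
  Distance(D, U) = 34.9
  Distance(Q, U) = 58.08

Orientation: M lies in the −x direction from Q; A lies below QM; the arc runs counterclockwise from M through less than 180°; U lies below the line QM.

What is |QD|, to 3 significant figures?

43.6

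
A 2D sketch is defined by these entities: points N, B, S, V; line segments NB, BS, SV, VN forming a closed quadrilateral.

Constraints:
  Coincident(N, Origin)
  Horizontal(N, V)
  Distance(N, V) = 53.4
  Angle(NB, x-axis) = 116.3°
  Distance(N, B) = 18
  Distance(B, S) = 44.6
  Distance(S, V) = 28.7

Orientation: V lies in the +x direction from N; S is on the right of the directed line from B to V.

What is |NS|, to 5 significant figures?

29.395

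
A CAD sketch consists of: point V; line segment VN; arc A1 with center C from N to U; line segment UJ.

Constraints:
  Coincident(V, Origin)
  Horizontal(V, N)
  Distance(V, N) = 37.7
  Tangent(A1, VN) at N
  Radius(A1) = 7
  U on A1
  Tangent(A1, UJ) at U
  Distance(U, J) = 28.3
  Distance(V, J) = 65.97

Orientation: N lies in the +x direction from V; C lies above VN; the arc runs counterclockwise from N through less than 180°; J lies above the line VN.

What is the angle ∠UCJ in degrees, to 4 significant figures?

76.11°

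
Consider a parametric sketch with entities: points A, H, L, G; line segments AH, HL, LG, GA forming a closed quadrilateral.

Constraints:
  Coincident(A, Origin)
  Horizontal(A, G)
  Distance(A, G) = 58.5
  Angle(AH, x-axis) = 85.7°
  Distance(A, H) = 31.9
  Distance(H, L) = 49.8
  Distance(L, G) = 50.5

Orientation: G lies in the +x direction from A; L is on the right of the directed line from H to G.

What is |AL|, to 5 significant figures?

20.463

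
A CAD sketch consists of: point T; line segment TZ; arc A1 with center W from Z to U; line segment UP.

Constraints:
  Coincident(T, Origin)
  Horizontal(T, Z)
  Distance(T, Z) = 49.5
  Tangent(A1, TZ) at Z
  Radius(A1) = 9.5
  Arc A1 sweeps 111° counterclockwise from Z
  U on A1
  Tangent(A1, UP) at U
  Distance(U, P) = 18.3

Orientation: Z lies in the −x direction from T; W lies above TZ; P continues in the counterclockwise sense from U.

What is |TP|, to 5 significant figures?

55.912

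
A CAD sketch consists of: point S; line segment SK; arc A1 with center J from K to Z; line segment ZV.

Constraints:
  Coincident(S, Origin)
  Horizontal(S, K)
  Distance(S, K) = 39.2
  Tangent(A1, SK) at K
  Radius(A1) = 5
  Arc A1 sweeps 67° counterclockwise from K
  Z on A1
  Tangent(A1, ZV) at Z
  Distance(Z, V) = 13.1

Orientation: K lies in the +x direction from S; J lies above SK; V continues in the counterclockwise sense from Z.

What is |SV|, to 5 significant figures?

51.200

S is at the origin; S and K share the same y with |SK| = 39.2 and K on the +x side, so K = (39.200, 0.0000). Since A1 is tangent to SK there, JK ⟂ SK, so J = K + (0, 5) = (39.200, 5.0000). On A1, K sits at bearing -90° from J; a 67° counterclockwise sweep puts Z at bearing -23°, so Z = J + 5.0·(cos -23°, sin -23°) = (43.803, 3.0463). The tangent condition forces JZ to be normal to ZV, so ZV runs along (−sin -23°, cos -23°); with |ZV| = 13.1, V = (48.921, 15.105). Then |SV| = |V − S| = 51.200.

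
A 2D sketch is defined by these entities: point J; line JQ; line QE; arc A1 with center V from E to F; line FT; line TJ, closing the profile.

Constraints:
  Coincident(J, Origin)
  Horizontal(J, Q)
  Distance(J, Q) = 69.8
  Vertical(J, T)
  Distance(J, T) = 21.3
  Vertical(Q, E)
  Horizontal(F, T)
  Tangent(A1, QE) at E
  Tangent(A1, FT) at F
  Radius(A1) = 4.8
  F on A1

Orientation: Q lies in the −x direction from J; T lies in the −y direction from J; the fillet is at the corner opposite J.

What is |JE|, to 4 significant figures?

71.72

The virtual corner opposite J is at (-69.80, -21.30). Tangency of A1 to QE means the radius VE is perpendicular to QE and the tangent condition forces VF to be normal to FT, with radius 4.8, so the center V sits 4.8 in from both sides at V = (-65.00, -16.50). That places the tangent points at E = (-69.80, -16.50) on QE and F = (-65.00, -21.30) on FT. Then |JE| = |E − J| = 71.72.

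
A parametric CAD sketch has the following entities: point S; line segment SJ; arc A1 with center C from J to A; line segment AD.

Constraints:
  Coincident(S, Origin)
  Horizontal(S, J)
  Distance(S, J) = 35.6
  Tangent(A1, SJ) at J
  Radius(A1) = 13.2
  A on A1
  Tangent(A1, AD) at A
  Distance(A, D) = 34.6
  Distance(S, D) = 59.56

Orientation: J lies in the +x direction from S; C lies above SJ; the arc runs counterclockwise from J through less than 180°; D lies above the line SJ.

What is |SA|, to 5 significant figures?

51.119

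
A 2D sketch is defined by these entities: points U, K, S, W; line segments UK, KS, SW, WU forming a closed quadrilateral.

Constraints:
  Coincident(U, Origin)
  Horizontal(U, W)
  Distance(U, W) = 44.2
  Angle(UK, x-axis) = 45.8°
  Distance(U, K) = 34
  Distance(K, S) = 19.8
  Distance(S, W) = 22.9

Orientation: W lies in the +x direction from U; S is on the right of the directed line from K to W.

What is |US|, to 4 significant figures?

22.28

U is at the origin; UW is horizontal with |UW| = 44.2 and W in +x, so W = (44.2, 0). UK runs at 45.8° with |UK| = 34.0, so K = (23.70, 24.37). S is determined by |KS| = 19.8 and |SW| = 22.9 together: it lies at the intersection of circle(K, 19.8) and circle(W, 22.9). With |KW| = 31.85, the foot of the radical line on KW is 13.85 from K and the perpendicular offset is √(19.8² − 13.85²) = 14.15. Taking the right-of-KW solution: S = (21.78, 4.669).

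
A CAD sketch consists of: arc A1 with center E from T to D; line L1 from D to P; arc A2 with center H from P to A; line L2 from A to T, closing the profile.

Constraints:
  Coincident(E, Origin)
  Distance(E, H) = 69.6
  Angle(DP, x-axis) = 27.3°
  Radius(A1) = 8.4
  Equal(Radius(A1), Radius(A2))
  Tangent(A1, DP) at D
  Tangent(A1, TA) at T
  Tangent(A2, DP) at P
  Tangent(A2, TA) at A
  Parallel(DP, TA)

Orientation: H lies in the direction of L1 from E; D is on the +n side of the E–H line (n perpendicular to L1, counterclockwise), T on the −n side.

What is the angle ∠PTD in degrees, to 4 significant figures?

76.43°

The slot axis is L1's direction at 27.3°, so u = (cos 27.3°, sin 27.3°) = (0.8886, 0.4586) and n = (−sin 27.3°, cos 27.3°) = (-0.4586, 0.8886). E is at the origin and H lies 69.6 along u from E, so H = 69.6·u = (61.85, 31.92). Tangency of A1 to both parallel lines with radius 8.4 puts D and T at E ± 8.4·n: D = (-3.853, 7.464), T = (3.853, -7.464). Equal radii place P and A the same way about H: P = H + 8.4·n = (58.00, 39.39), A = H − 8.4·n = (65.70, 24.46). Then cos ∠PTD = TP·TD / (|TP||TD|), giving 76.43°.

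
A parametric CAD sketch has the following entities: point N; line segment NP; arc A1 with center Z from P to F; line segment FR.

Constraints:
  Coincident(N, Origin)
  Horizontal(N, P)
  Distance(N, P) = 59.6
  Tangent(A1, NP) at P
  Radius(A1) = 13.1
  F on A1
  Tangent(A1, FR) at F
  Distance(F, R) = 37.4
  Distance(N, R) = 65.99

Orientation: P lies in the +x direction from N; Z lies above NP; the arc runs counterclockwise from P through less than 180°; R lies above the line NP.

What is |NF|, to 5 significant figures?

72.615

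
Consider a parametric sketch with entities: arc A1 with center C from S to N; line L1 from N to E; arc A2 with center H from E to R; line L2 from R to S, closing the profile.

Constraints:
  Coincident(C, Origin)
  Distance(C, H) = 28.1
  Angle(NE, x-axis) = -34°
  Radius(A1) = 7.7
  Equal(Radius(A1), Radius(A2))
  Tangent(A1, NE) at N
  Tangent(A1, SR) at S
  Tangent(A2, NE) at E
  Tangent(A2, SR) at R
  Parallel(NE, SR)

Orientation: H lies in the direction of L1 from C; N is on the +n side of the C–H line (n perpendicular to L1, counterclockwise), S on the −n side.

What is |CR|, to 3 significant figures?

29.1

The slot axis is L1's direction at -34.0°, so u = (cos -34.0°, sin -34.0°) = (0.829, -0.559) and n = (−sin -34.0°, cos -34.0°) = (0.559, 0.829). C is at the origin and H lies 28.1 along u from C, so H = 28.1·u = (23.3, -15.7). Tangency of A1 to both parallel lines with radius 7.7 puts N and S at C ± 7.7·n: N = (4.31, 6.38), S = (-4.31, -6.38). Equal radii place E and R the same way about H: E = H + 7.7·n = (27.6, -9.33), R = H − 7.7·n = (19.0, -22.1). Then |CR| = |R − C| = 29.1.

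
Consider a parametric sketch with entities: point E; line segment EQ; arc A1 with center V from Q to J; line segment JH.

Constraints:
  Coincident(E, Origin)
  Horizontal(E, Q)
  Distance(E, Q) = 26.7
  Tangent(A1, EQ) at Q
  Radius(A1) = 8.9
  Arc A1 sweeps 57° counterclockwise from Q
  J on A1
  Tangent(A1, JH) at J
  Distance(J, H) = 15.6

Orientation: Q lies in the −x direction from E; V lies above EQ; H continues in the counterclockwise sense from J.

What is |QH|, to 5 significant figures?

23.418

On A1, Q sits at bearing -90° from V; a 57° counterclockwise sweep puts J at bearing -33°, so J = V + 8.9·(cos -33°, sin -33°) = (-19.236, 4.0527). Since A1 is tangent to JH there, VJ ⟂ JH, so JH runs along (−sin -33°, cos -33°); with |JH| = 15.6, H = (-10.739, 17.136). Then |QH| = |H − Q| = 23.418.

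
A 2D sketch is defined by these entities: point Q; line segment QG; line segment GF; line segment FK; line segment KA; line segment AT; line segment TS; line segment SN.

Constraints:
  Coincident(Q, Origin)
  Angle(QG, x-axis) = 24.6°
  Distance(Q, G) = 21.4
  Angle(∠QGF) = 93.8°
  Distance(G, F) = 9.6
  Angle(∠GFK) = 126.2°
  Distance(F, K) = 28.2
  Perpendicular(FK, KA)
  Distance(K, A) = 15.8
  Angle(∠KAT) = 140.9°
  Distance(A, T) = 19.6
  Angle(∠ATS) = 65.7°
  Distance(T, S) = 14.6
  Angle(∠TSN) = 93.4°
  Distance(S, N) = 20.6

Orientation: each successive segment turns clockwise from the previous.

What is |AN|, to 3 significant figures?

8.21

Q is at the origin; QG runs at 24.6° with length 21.4, so G = (19.5, 8.91). ∠QGF = 93.8° gives GF at -61.6° from the x-axis; with |GF| = 9.6, F = (24.0, 0.464). ∠GFK = 126.2° gives FK at -115° from the x-axis; with |FK| = 28.2, K = (11.9, -25.0). FK is perpendicular to KA, so KA runs at 155°; with |KA| = 15.8, A = (-2.35, -18.2). ∠KAT = 140.9° gives AT at 116° from the x-axis; with |AT| = 19.6, T = (-10.8, -0.542). ∠ATS = 65.7° gives TS at 1.20° from the x-axis; with |TS| = 14.6, S = (3.81, -0.237). ∠TSN = 93.4° gives SN at -85.4° from the x-axis; with |SN| = 20.6, N = (5.47, -20.8). Then |AN| = |N − A| = 8.21.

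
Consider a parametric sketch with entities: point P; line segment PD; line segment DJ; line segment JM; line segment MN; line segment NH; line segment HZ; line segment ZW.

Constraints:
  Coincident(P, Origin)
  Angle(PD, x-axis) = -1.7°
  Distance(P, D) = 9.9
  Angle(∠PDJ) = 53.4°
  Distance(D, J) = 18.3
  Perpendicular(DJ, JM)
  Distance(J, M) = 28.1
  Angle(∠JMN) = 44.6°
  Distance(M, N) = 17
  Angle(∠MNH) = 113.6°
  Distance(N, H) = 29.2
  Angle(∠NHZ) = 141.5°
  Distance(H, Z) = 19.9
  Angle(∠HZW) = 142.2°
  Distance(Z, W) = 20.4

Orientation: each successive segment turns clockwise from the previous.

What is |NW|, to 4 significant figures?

59.14

∠NHZ = 141.5° gives HZ at -98.60° from the x-axis; with |HZ| = 19.9, Z = (4.979, -40.36). ∠HZW = 142.2° gives ZW at -136.4° from the x-axis; with |ZW| = 20.4, W = (-9.794, -54.43). Then |NW| = |W − N| = 59.14.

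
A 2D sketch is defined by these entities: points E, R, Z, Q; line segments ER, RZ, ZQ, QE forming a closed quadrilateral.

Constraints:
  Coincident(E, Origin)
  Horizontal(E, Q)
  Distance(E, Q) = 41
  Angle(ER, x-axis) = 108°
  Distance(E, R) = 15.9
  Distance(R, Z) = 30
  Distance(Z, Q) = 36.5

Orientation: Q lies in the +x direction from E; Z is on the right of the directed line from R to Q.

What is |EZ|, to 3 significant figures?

14.2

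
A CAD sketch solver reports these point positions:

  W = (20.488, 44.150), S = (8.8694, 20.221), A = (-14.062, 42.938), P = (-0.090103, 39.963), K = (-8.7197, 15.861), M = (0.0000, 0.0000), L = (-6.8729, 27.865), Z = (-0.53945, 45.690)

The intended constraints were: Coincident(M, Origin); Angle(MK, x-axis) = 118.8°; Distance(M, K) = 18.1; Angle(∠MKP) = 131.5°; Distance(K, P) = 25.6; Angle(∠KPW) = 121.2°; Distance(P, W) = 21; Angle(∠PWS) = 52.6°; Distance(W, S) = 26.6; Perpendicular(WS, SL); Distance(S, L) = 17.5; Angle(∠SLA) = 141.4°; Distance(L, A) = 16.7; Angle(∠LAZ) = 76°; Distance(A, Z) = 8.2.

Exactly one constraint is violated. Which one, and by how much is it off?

Distance(A, Z) = 8.2 — off by 5.60.

M = (0.00, 0.00) ✓; MK at 118.8° ✓; |MK| = 18.10 ✓; ∠MKP = 131.5° ✓; |KP| = 25.60 ✓; ∠KPW = 121.2° ✓; |PW| = 21.00 ✓; ∠PWS = 52.60° ✓; |WS| = 26.60 ✓; ∠(WS, SL) = 90.00° ✓; |SL| = 17.50 ✓; ∠SLA = 141.4° ✓; |LA| = 16.70 ✓; ∠LAZ = 76.00° ✓; |AZ| = 13.80 ✗.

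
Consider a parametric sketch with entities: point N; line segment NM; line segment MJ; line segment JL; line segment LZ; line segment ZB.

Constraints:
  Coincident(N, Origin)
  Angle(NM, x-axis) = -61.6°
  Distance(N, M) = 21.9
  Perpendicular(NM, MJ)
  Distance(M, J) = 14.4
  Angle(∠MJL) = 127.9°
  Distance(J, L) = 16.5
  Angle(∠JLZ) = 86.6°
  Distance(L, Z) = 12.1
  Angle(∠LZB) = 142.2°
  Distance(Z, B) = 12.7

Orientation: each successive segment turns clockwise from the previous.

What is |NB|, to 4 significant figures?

3.340

N is at the origin; NM runs at -61.6° with length 21.9, so M = (10.42, -19.26). NM ⟂ MJ, so MJ runs at -151.6°; with |MJ| = 14.4, J = (-2.251, -26.11). ∠MJL = 127.9° gives JL at 156.3° from the x-axis; with |JL| = 16.5, L = (-17.36, -19.48). ∠JLZ = 86.6° gives LZ at 62.90° from the x-axis; with |LZ| = 12.1, Z = (-11.85, -8.710). ∠LZB = 142.2° gives ZB at 25.10° from the x-axis; with |ZB| = 12.7, B = (-0.3464, -3.322). Then |NB| = |B − N| = 3.340.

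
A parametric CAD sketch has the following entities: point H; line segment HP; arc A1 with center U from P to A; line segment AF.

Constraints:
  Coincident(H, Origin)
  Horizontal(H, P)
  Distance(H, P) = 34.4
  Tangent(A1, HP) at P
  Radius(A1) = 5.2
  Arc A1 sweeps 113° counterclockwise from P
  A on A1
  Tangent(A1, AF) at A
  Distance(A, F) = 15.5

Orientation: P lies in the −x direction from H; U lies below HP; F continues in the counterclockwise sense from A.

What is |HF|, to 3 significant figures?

39.5

On A1, P sits at bearing 90° from U; a 113° counterclockwise sweep puts A at bearing 203°, so A = U + 5.2·(cos 203°, sin 203°) = (-39.2, -7.23). Tangency of A1 to AF means the radius UA is perpendicular to AF, so AF runs along (−sin 203°, cos 203°); with |AF| = 15.5, F = (-33.1, -21.5). Then |HF| = |F − H| = 39.5.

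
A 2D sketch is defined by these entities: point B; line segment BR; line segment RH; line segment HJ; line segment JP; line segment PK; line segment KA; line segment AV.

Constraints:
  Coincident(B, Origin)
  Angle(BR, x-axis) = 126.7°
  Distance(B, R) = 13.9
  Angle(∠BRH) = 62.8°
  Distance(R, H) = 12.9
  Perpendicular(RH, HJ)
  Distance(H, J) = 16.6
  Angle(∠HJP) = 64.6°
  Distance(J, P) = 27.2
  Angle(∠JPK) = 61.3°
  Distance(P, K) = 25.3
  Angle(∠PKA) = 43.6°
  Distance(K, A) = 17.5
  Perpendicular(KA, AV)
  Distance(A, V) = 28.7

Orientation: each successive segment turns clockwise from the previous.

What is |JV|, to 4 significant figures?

38.34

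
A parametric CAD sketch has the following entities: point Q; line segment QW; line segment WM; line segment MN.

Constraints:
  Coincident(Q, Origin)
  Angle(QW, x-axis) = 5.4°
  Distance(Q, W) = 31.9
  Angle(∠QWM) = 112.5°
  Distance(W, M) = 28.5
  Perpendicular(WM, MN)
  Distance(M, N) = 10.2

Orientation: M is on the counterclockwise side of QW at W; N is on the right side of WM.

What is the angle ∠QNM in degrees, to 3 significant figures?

45.7°

Q is at the origin; QW runs at 5.4° with length 31.9, so W = 31.9·(cos 5.4°, sin 5.4°) = (31.8, 3.00). ∠QWM = 112.5°, so WM runs at 5.4° + (180° − 112.5°) = 72.9° from the x-axis; with |WM| = 28.5, M = W + 28.5·(cos 72.9°, sin 72.9°) = (40.1, 30.2). WM is perpendicular to MN; with |MN| = 10.2 on the right of WM, N = M + 10.2·(0.956, -0.294) = (49.9, 27.2). Then cos ∠QNM = NQ·NM / (|NQ||NM|), giving 45.7°.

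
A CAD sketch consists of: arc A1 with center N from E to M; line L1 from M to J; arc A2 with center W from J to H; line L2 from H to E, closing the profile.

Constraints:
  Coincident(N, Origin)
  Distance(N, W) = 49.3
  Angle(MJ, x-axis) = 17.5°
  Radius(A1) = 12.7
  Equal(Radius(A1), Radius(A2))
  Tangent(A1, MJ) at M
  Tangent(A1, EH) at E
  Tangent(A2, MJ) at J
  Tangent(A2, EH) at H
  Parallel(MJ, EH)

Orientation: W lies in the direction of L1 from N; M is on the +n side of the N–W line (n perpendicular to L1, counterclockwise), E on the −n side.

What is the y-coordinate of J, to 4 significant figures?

26.94

The slot axis is L1's direction at 17.5°, so u = (cos 17.5°, sin 17.5°) = (0.9537, 0.3007) and n = (−sin 17.5°, cos 17.5°) = (-0.3007, 0.9537). N is at the origin and W lies 49.3 along u from N, so W = 49.3·u = (47.02, 14.82). Tangency of A1 to both parallel lines with radius 12.7 puts M and E at N ± 12.7·n: M = (-3.819, 12.11), E = (3.819, -12.11). Equal radii place J and H the same way about W: J = W + 12.7·n = (43.20, 26.94), H = W − 12.7·n = (50.84, 2.713). So J.y = 26.94.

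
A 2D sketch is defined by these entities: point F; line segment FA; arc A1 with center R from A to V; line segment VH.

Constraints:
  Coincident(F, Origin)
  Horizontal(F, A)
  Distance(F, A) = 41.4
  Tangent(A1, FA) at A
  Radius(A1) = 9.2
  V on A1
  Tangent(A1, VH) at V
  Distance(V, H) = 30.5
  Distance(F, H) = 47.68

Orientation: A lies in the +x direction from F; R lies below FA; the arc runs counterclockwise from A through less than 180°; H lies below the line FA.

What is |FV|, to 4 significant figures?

33.26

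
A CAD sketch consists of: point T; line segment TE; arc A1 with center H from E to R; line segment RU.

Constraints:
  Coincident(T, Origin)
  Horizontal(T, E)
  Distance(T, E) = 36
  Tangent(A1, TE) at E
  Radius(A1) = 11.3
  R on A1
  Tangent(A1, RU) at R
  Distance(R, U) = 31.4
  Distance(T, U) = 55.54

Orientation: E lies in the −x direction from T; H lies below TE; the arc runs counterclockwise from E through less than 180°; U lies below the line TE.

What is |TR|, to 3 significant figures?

49.0

T is at the origin; TE is horizontal with |TE| = 36.0 and E on the −x side, so E = (-36.0, 0.00). Since A1 is tangent to TE there, HE ⟂ TE, so H = E + (0, -11.3) = (-36.0, -11.3). Since HR ⟂ RU (tangency), |HU| = √(11.3² + 31.4²) = 33.4 regardless of where R sits on A1. So U lies on both circle(T, 55.54) and circle(H, 33.4); the below-TE intersection is U = (-33.2, -44.6). R is the foot of the tangent from U: R = (-46.3, -16.0).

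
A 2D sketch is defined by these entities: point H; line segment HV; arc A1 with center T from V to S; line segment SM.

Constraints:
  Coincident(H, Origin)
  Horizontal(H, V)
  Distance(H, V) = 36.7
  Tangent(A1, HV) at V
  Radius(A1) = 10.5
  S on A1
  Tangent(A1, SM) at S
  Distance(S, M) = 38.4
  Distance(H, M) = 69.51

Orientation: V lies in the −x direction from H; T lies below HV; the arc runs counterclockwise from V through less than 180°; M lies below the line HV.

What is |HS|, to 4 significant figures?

48.13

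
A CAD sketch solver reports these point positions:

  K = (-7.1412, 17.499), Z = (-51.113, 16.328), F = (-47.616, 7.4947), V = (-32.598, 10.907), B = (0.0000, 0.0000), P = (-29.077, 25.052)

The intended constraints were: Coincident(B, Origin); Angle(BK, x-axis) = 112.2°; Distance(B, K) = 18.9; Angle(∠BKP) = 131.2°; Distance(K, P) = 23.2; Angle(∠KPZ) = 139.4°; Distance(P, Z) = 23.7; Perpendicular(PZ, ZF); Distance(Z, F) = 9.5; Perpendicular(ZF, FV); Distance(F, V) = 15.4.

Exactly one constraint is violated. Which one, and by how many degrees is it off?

Perpendicular(ZF, FV) — off by 8.80°.

B = (0.00, 0.00) ✓; BK at 112.2° ✓; |BK| = 18.90 ✓; ∠BKP = 131.2° ✓; |KP| = 23.20 ✓; ∠KPZ = 139.4° ✓; |PZ| = 23.70 ✓; ∠(PZ, ZF) = 90.00° ✓; |ZF| = 9.500 ✓; ∠(ZF, FV) = 81.20° ✗; |FV| = 15.40 ✓.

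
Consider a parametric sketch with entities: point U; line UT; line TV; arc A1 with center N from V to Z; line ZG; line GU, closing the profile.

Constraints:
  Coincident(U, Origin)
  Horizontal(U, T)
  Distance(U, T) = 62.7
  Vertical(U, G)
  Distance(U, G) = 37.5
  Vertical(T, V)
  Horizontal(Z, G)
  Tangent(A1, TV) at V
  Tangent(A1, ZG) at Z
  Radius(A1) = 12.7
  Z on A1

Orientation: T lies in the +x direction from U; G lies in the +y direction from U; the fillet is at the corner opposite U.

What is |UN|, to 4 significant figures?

55.81

U is at the origin; U and T share the same y with |UT| = 62.7 and T on the +x side, so T = (62.70, 0.000). UG is vertical with |UG| = 37.5 and G on the +y side, so G = (0.000, 37.50). The virtual corner opposite U is at (62.70, 37.50). The tangent condition forces NV to be normal to TV and the tangent condition forces NZ to be normal to ZG, with radius 12.7, so the center N sits 12.7 in from both sides at N = (50.00, 24.80). Then |UN| = |N − U| = 55.81.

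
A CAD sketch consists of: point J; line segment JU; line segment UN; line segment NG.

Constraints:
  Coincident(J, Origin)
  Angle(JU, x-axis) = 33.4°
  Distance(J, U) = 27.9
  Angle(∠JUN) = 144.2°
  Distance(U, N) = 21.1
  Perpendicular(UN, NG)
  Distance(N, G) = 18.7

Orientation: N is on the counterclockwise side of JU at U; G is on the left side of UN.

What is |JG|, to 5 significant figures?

43.793

J is at the origin; JU runs at 33.4° with length 27.9, so U = 27.9·(cos 33.4°, sin 33.4°) = (23.292, 15.358). ∠JUN = 144.2°, so UN runs at 33.4° + (180° − 144.2°) = 69.200° from the x-axis; with |UN| = 21.1, N = U + 21.1·(cos 69.200°, sin 69.200°) = (30.785, 35.083). The perpendicularity gives NG at right angles to UN; with |NG| = 18.7 on the left of UN, G = N + 18.7·(-0.93483, 0.35511) = (13.304, 41.724). Then |JG| = |G − J| = 43.793.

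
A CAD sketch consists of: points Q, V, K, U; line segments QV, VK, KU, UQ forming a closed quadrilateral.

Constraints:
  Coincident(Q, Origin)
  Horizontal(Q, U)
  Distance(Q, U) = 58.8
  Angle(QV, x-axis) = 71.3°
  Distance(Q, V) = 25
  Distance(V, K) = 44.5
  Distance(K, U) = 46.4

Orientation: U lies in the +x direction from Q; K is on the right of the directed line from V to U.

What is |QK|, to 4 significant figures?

26.12

Q is at the origin; QU is horizontal with |QU| = 58.8 and U in +x, so U = (58.8, 0). QV runs at 71.3° with |QV| = 25.0, so V = (8.015, 23.68). K is determined by |VK| = 44.5 and |KU| = 46.4 together: it lies at the intersection of circle(V, 44.5) and circle(U, 46.4). With |VU| = 56.03, the foot of the radical line on VU is 26.48 from V and the perpendicular offset is √(44.5² − 26.48²) = 35.77. Taking the right-of-VU solution: K = (16.90, -19.92).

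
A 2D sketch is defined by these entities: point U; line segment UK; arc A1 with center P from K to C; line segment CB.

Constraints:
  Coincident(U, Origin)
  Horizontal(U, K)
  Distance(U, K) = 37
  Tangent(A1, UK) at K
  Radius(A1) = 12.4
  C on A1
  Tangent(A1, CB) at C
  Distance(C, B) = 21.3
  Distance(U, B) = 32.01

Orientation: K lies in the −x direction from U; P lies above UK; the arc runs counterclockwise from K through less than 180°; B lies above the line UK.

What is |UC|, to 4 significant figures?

26.69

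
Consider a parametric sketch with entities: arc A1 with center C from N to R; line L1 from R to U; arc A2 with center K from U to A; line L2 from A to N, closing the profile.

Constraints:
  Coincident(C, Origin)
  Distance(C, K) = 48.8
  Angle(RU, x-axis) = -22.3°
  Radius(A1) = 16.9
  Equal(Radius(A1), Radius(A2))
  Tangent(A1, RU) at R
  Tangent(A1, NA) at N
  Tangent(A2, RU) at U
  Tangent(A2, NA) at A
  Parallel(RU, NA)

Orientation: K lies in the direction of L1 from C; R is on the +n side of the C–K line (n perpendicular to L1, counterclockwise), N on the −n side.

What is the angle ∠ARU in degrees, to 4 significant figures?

34.71°

Tangency of A1 to both parallel lines with radius 16.9 puts R and N at C ± 16.9·n: R = (6.413, 15.64), N = (-6.413, -15.64). Equal radii place U and A the same way about K: U = K + 16.9·n = (51.56, -2.881), A = K − 16.9·n = (38.74, -34.15). Then cos ∠ARU = RA·RU / (|RA||RU|), giving 34.71°.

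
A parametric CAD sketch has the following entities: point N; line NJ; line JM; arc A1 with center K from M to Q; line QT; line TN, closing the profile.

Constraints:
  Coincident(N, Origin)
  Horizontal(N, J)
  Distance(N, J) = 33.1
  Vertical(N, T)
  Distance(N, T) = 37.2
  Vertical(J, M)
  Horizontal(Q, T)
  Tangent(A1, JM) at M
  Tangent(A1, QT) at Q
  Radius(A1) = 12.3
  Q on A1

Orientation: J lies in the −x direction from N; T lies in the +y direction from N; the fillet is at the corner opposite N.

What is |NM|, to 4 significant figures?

41.42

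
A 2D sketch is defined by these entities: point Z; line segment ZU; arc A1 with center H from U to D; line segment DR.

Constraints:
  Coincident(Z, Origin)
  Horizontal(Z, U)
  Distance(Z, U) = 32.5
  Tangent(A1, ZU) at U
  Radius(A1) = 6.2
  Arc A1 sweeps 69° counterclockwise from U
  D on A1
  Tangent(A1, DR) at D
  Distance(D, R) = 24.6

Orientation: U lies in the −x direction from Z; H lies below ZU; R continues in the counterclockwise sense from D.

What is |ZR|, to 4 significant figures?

54.27

On A1, U sits at bearing 90° from H; a 69° counterclockwise sweep puts D at bearing 159°, so D = H + 6.2·(cos 159°, sin 159°) = (-38.29, -3.978). Since A1 is tangent to DR there, HD ⟂ DR, so DR runs along (−sin 159°, cos 159°); with |DR| = 24.6, R = (-47.10, -26.94). Then |ZR| = |R − Z| = 54.27.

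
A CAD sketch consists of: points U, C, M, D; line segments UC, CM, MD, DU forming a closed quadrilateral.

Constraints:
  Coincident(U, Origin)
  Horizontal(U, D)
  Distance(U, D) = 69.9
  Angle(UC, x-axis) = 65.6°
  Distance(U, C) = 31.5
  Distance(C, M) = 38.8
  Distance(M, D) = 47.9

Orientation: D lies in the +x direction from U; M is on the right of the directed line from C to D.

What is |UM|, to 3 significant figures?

24.5

U is at the origin; UD is horizontal with |UD| = 69.9 and D in +x, so D = (69.9, 0). UC runs at 65.6° with |UC| = 31.5, so C = (13.0, 28.7). M is determined by |CM| = 38.8 and |MD| = 47.9 together: it lies at the intersection of circle(C, 38.8) and circle(D, 47.9). With |CD| = 63.7, the foot of the radical line on CD is 25.7 from C and the perpendicular offset is √(38.8² − 25.7²) = 29.1. Taking the right-of-CD solution: M = (22.8, -8.85).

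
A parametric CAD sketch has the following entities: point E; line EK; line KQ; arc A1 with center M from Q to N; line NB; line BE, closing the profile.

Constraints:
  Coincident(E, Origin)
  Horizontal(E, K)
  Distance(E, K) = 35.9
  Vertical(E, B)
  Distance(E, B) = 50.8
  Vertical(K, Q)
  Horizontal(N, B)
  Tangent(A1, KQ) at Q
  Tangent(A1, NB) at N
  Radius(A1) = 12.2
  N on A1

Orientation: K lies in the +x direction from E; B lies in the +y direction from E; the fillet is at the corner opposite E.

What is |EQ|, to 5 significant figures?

52.714

The virtual corner opposite E is at (35.900, 50.800). A1 meets KQ tangentially, so MQ is at right angles to KQ and since A1 is tangent to NB there, MN ⟂ NB, with radius 12.2, so the center M sits 12.2 in from both sides at M = (23.700, 38.600). That places the tangent points at Q = (35.900, 38.600) on KQ and N = (23.700, 50.800) on NB. Then |EQ| = |Q − E| = 52.714.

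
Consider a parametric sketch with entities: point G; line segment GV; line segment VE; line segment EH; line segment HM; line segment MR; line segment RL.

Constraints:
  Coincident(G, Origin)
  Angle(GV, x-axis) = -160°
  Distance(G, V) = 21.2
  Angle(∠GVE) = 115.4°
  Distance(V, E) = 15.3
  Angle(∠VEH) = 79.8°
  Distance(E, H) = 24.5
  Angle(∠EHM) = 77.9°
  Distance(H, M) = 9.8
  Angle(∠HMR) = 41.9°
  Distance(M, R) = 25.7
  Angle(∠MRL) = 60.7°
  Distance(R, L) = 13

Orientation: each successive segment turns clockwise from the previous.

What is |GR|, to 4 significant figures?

35.96

G is at the origin; GV runs at -160.0° with length 21.2, so V = (-19.92, -7.251). ∠GVE = 115.4° gives VE at 135.4° from the x-axis; with |VE| = 15.3, E = (-30.82, 3.492). ∠VEH = 79.8° gives EH at 35.20° from the x-axis; with |EH| = 24.5, H = (-10.80, 17.61). ∠EHM = 77.9° gives HM at -66.90° from the x-axis; with |HM| = 9.8, M = (-6.951, 8.600). ∠HMR = 41.9° gives MR at 155.0° from the x-axis; with |MR| = 25.7, R = (-30.24, 19.46). Then |GR| = |R − G| = 35.96.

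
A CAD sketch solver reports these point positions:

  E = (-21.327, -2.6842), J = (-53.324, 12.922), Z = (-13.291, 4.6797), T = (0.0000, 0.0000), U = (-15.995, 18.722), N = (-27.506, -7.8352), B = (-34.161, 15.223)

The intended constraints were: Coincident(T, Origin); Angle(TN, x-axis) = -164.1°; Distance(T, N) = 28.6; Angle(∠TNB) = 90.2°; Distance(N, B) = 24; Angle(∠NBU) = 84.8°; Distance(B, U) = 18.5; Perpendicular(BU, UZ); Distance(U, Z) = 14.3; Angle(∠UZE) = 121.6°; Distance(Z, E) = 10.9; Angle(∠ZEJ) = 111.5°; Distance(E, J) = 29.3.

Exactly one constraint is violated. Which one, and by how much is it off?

Distance(E, J) = 29.3 — off by 6.30.

T = (0.00, 0.00) ✓; TN at -164.1° ✓; |TN| = 28.60 ✓; ∠TNB = 90.20° ✓; |NB| = 24.00 ✓; ∠NBU = 84.80° ✓; |BU| = 18.50 ✓; ∠(BU, UZ) = 90.00° ✓; |UZ| = 14.30 ✓; ∠UZE = 121.6° ✓; |ZE| = 10.90 ✓; ∠ZEJ = 111.5° ✓; |EJ| = 35.60 ✗.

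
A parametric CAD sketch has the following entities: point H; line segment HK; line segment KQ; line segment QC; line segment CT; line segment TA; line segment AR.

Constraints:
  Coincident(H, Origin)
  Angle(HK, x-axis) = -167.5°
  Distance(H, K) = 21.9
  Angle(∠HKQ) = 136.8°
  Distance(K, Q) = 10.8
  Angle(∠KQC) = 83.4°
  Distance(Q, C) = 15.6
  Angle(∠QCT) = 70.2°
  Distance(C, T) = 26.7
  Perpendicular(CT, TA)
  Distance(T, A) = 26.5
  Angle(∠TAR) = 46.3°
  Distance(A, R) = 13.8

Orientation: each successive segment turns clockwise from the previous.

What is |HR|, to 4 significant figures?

28.23

H is at the origin; HK runs at -167.5° with length 21.9, so K = (-21.38, -4.740). ∠HKQ = 136.8° gives KQ at 149.3° from the x-axis; with |KQ| = 10.8, Q = (-30.67, 0.7738). ∠KQC = 83.4° gives QC at 52.70° from the x-axis; with |QC| = 15.6, C = (-21.21, 13.18). ∠QCT = 70.2° gives CT at -57.10° from the x-axis; with |CT| = 26.7, T = (-6.711, -9.235). CT ⟂ TA, so TA runs at -147.1°; with |TA| = 26.5, A = (-28.96, -23.63). ∠TAR = 46.3° gives AR at 79.20° from the x-axis; with |AR| = 13.8, R = (-26.38, -10.07). Then |HR| = |R − H| = 28.23.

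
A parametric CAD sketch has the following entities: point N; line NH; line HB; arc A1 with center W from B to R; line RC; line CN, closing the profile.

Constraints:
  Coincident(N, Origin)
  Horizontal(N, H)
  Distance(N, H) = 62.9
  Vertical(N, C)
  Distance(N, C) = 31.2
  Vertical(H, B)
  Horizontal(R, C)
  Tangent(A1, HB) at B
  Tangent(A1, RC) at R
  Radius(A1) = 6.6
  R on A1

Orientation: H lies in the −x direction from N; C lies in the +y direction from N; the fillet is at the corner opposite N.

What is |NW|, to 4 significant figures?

61.44

NC is vertical with |NC| = 31.2 and C on the +y side, so C = (0.000, 31.20). The virtual corner opposite N is at (-62.90, 31.20). Tangency of A1 to HB means the radius WB is perpendicular to HB and since A1 is tangent to RC there, WR ⟂ RC, with radius 6.6, so the center W sits 6.6 in from both sides at W = (-56.30, 24.60). Then |NW| = |W − N| = 61.44.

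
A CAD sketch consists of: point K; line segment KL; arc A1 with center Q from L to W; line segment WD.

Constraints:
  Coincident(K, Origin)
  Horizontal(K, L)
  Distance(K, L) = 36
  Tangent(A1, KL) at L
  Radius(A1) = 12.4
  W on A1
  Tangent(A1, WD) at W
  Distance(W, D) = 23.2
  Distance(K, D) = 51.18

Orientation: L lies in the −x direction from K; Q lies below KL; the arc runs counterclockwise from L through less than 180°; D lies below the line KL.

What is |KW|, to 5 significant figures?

50.184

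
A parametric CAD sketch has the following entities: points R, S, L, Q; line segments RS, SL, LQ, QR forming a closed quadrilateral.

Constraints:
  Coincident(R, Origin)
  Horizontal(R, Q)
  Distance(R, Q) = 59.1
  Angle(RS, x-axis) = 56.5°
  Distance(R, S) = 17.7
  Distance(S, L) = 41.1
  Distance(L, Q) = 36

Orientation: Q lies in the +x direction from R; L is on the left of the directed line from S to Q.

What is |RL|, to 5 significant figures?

57.211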